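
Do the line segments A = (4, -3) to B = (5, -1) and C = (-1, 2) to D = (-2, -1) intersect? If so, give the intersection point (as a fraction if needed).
No (intersection of containing lines falls outside at least one segment)

Parametrize and solve: t = -20, s = 15. At least one of these is outside [0, 1], so the segments do not intersect.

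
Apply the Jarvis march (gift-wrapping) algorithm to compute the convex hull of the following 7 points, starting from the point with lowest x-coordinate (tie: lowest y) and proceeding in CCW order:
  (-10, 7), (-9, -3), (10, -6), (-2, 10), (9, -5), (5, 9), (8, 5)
Hull (CCW) = [(-10, 7), (-9, -3), (10, -6), (8, 5), (5, 9), (-2, 10)]

Jarvis march: at each step, from the current hull vertex p, select the next vertex q as the point such that every other point lies strictly to the left of (or on) the directed line p → q. (Equivalently: for every other point r, the cross product (q − p) × (r − p) ≥ 0.)
Starting point (lowest x, tie lowest y): (-10, 7). Wrap until returning to start. Resulting hull: (-10, 7), (-9, -3), (10, -6), (8, 5), (5, 9), (-2, 10).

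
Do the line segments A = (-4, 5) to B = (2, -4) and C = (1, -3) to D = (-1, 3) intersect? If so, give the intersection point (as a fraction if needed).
Yes; intersection at (2/3, -2) (t = 7/9 on AB, s = 1/6 on CD)

Parametrize AB as A + t(B − A) = (-4 + 6 t, 5 + -9 t) and CD as C + s(D − C) = (1 + -2 s, -3 + 6 s). Solve the linear system for (t, s). Determinant = -18 ≠ 0, so a unique intersection of the containing lines exists. Solution: t = 7/9, s = 1/6 — both in [0, 1], so the segments cross. Intersection point: (2/3, -2).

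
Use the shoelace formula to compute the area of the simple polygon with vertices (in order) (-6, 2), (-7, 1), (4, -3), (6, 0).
Area = 55/2

Shoelace formula: Area = (1/2) |Σ_i (x_i · y_{i+1} − x_{i+1} · y_i)| (indices mod n). Compute each cross term:
  (-6)(1) − (-7)(2) = 8
  (-7)(-3) − (4)(1) = 17
  (4)(0) − (6)(-3) = 18
  (6)(2) − (-6)(0) = 12
Sum = 55, so (signed) Area = 55/2 = 55/2, |Area| = 55/2.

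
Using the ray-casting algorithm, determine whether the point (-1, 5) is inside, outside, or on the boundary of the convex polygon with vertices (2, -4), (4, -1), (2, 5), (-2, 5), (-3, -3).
The point (-1, 5) lies on the polygon boundary

Boundary check: the query satisfies the collinearity and bounding-box conditions for some polygon edge, so it lies exactly on the boundary.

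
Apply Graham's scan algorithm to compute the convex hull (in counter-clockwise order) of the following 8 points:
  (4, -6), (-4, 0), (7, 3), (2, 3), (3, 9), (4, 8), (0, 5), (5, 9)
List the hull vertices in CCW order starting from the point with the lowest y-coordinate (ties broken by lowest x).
Hull (CCW) = [(4, -6), (7, 3), (5, 9), (3, 9), (-4, 0)]

Graham scan procedure:
  1. Find the pivot p₀ = point with lowest y (tie → lowest x): (4, -6).
  2. Sort the remaining points by polar angle around p₀.
  3. Walk through sorted points, maintaining a stack; pop the top while the last three entries make a non-left turn (cross product ≤ 0).
  4. Final stack is the convex hull in CCW order: (4, -6), (7, 3), (5, 9), (3, 9), (-4, 0).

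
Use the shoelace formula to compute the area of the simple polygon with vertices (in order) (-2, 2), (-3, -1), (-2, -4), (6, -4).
Area = 27

Shoelace formula: Area = (1/2) |Σ_i (x_i · y_{i+1} − x_{i+1} · y_i)| (indices mod n). Compute each cross term:
  (-2)(-1) − (-3)(2) = 8
  (-3)(-4) − (-2)(-1) = 10
  (-2)(-4) − (6)(-4) = 32
  (6)(2) − (-2)(-4) = 4
Sum = 54, so (signed) Area = 54/2 = 27, |Area| = 27.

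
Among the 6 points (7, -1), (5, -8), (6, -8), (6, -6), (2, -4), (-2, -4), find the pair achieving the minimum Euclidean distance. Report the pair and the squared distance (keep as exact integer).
Pair = ((5, -8), (6, -8)); squared distance = 1

Compute all C(6, 2) = 15 pairwise squared distances (x_i − x_j)² + (y_i − y_j)². The minimum is 1, attained by the pair ((5, -8), (6, -8)).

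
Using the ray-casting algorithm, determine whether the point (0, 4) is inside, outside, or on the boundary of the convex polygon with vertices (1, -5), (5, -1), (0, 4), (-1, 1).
The point (0, 4) lies on the polygon boundary

Boundary check: the query satisfies the collinearity and bounding-box conditions for some polygon edge, so it lies exactly on the boundary.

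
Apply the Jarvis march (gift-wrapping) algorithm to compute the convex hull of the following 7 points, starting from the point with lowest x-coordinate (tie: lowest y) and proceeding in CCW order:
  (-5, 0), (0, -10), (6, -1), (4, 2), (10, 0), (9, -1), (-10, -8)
Hull (CCW) = [(-10, -8), (0, -10), (10, 0), (4, 2), (-5, 0)]

Jarvis march: at each step, from the current hull vertex p, select the next vertex q as the point such that every other point lies strictly to the left of (or on) the directed line p → q. (Equivalently: for every other point r, the cross product (q − p) × (r − p) ≥ 0.)
Starting point (lowest x, tie lowest y): (-10, -8). Wrap until returning to start. Resulting hull: (-10, -8), (0, -10), (10, 0), (4, 2), (-5, 0).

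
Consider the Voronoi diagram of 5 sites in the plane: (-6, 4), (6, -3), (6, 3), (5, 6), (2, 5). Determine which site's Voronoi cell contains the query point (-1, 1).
Nearest site = (2, 5)

The Voronoi cell of site s contains exactly those query points closer to s than to any other site. Compute squared distances from q = (-1, 1) to each site:
  (2 − -1)² + (5 − 1)² = 25
  (-6 − -1)² + (4 − 1)² = 34
  (6 − -1)² + (3 − 1)² = 53
  (5 − -1)² + (6 − 1)² = 61
  (6 − -1)² + (-3 − 1)² = 65
Minimum is attained by (2, 5), so q lies in its Voronoi cell.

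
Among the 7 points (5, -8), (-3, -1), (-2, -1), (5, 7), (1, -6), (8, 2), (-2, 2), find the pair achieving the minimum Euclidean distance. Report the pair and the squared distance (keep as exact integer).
Pair = ((-3, -1), (-2, -1)); squared distance = 1

Compute all C(7, 2) = 21 pairwise squared distances (x_i − x_j)² + (y_i − y_j)². The minimum is 1, attained by the pair ((-3, -1), (-2, -1)).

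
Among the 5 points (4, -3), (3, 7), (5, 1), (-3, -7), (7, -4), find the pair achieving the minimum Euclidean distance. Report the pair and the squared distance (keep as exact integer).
Pair = ((4, -3), (7, -4)); squared distance = 10

Compute all C(5, 2) = 10 pairwise squared distances (x_i − x_j)² + (y_i − y_j)². The minimum is 10, attained by the pair ((4, -3), (7, -4)).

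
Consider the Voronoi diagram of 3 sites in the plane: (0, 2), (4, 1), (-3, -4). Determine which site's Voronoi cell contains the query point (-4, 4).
Nearest site = (0, 2)

The Voronoi cell of site s contains exactly those query points closer to s than to any other site. Compute squared distances from q = (-4, 4) to each site:
  (0 − -4)² + (2 − 4)² = 20
  (-3 − -4)² + (-4 − 4)² = 65
  (4 − -4)² + (1 − 4)² = 73
Minimum is attained by (0, 2), so q lies in its Voronoi cell.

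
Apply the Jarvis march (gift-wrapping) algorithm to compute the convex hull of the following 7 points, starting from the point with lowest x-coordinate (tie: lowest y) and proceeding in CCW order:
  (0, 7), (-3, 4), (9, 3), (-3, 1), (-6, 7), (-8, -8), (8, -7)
Hull (CCW) = [(-8, -8), (8, -7), (9, 3), (0, 7), (-6, 7)]

Jarvis march: at each step, from the current hull vertex p, select the next vertex q as the point such that every other point lies strictly to the left of (or on) the directed line p → q. (Equivalently: for every other point r, the cross product (q − p) × (r − p) ≥ 0.)
Starting point (lowest x, tie lowest y): (-8, -8). Wrap until returning to start. Resulting hull: (-8, -8), (8, -7), (9, 3), (0, 7), (-6, 7).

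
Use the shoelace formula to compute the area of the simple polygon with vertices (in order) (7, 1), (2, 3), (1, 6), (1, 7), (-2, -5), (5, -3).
Area = 95/2

Shoelace formula: Area = (1/2) |Σ_i (x_i · y_{i+1} − x_{i+1} · y_i)| (indices mod n). Compute each cross term:
  (7)(3) − (2)(1) = 19
  (2)(6) − (1)(3) = 9
  (1)(7) − (1)(6) = 1
  (1)(-5) − (-2)(7) = 9
  (-2)(-3) − (5)(-5) = 31
  (5)(1) − (7)(-3) = 26
Sum = 95, so (signed) Area = 95/2 = 95/2, |Area| = 95/2.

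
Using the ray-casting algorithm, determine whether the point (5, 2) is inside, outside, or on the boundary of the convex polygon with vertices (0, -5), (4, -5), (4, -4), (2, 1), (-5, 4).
The point (5, 2) lies strictly outside the polygon

Cast a horizontal ray to the right from the query point and count how many polygon edges it crosses (each edge strictly once or zero times, handled with the usual half-open convention). 
Parity of crossings → even ⇒ outside.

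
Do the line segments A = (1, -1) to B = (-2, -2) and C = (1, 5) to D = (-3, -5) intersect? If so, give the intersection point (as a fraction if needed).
Yes; intersection at (-23/13, -25/13) (t = 12/13 on AB, s = 9/13 on CD)

Parametrize AB as A + t(B − A) = (1 + -3 t, -1 + -1 t) and CD as C + s(D − C) = (1 + -4 s, 5 + -10 s). Solve the linear system for (t, s). Determinant = -26 ≠ 0, so a unique intersection of the containing lines exists. Solution: t = 12/13, s = 9/13 — both in [0, 1], so the segments cross. Intersection point: (-23/13, -25/13).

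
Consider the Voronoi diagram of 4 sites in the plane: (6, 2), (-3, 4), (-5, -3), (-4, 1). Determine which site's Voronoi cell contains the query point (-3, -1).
Nearest site = (-4, 1)

The Voronoi cell of site s contains exactly those query points closer to s than to any other site. Compute squared distances from q = (-3, -1) to each site:
  (-4 − -3)² + (1 − -1)² = 5
  (-5 − -3)² + (-3 − -1)² = 8
  (-3 − -3)² + (4 − -1)² = 25
  (6 − -3)² + (2 − -1)² = 90
Minimum is attained by (-4, 1), so q lies in its Voronoi cell.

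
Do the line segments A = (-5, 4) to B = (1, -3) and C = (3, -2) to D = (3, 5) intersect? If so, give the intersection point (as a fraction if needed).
No (intersection of containing lines falls outside at least one segment)

Parametrize and solve: t = 4/3, s = -10/21. At least one of these is outside [0, 1], so the segments do not intersect.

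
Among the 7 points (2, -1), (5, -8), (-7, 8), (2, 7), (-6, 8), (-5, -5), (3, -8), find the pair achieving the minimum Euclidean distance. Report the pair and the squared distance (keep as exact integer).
Pair = ((-7, 8), (-6, 8)); squared distance = 1

Compute all C(7, 2) = 21 pairwise squared distances (x_i − x_j)² + (y_i − y_j)². The minimum is 1, attained by the pair ((-7, 8), (-6, 8)).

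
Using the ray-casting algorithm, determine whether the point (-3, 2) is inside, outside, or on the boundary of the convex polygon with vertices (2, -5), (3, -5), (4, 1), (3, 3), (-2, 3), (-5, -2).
The point (-3, 2) lies strictly outside the polygon

Cast a horizontal ray to the right from the query point and count how many polygon edges it crosses (each edge strictly once or zero times, handled with the usual half-open convention). 
Parity of crossings → even ⇒ outside.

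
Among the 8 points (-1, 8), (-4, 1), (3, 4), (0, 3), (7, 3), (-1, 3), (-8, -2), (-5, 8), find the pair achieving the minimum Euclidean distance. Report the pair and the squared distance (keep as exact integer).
Pair = ((0, 3), (-1, 3)); squared distance = 1

Compute all C(8, 2) = 28 pairwise squared distances (x_i − x_j)² + (y_i − y_j)². The minimum is 1, attained by the pair ((0, 3), (-1, 3)).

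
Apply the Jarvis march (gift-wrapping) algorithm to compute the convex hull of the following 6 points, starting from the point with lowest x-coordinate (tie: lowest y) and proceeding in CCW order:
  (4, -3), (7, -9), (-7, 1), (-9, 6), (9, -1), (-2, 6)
Hull (CCW) = [(-9, 6), (-7, 1), (7, -9), (9, -1), (-2, 6)]

Jarvis march: at each step, from the current hull vertex p, select the next vertex q as the point such that every other point lies strictly to the left of (or on) the directed line p → q. (Equivalently: for every other point r, the cross product (q − p) × (r − p) ≥ 0.)
Starting point (lowest x, tie lowest y): (-9, 6). Wrap until returning to start. Resulting hull: (-9, 6), (-7, 1), (7, -9), (9, -1), (-2, 6).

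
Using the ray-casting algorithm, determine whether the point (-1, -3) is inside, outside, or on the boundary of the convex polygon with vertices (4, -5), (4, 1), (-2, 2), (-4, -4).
The point (-1, -3) lies strictly inside the polygon

Cast a horizontal ray to the right from the query point and count how many polygon edges it crosses (each edge strictly once or zero times, handled with the usual half-open convention). 
Parity of crossings → odd ⇒ inside.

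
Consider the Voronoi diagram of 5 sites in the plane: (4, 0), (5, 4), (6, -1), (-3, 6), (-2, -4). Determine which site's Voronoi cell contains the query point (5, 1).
Nearest site = (4, 0)

The Voronoi cell of site s contains exactly those query points closer to s than to any other site. Compute squared distances from q = (5, 1) to each site:
  (4 − 5)² + (0 − 1)² = 2
  (6 − 5)² + (-1 − 1)² = 5
  (5 − 5)² + (4 − 1)² = 9
  (-2 − 5)² + (-4 − 1)² = 74
  (-3 − 5)² + (6 − 1)² = 89
Minimum is attained by (4, 0), so q lies in its Voronoi cell.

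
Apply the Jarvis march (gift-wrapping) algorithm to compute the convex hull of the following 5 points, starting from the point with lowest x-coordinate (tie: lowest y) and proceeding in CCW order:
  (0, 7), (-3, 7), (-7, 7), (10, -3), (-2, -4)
Hull (CCW) = [(-7, 7), (-2, -4), (10, -3), (0, 7)]

Jarvis march: at each step, from the current hull vertex p, select the next vertex q as the point such that every other point lies strictly to the left of (or on) the directed line p → q. (Equivalently: for every other point r, the cross product (q − p) × (r − p) ≥ 0.)
Starting point (lowest x, tie lowest y): (-7, 7). Wrap until returning to start. Resulting hull: (-7, 7), (-2, -4), (10, -3), (0, 7).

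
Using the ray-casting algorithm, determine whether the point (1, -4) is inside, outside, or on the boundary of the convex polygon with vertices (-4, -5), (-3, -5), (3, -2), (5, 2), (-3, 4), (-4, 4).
The point (1, -4) lies strictly outside the polygon

Cast a horizontal ray to the right from the query point and count how many polygon edges it crosses (each edge strictly once or zero times, handled with the usual half-open convention). 
Parity of crossings → even ⇒ outside.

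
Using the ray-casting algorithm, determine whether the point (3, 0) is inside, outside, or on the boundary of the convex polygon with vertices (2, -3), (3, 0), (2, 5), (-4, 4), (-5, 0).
The point (3, 0) lies on the polygon boundary

Boundary check: the query satisfies the collinearity and bounding-box conditions for some polygon edge, so it lies exactly on the boundary.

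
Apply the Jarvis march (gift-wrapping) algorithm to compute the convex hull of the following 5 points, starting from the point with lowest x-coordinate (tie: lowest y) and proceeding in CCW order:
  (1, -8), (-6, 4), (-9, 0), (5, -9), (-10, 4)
Hull (CCW) = [(-10, 4), (-9, 0), (1, -8), (5, -9), (-6, 4)]

Jarvis march: at each step, from the current hull vertex p, select the next vertex q as the point such that every other point lies strictly to the left of (or on) the directed line p → q. (Equivalently: for every other point r, the cross product (q − p) × (r − p) ≥ 0.)
Starting point (lowest x, tie lowest y): (-10, 4). Wrap until returning to start. Resulting hull: (-10, 4), (-9, 0), (1, -8), (5, -9), (-6, 4).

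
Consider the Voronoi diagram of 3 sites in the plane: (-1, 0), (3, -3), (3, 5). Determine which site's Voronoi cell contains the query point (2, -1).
Nearest site = (3, -3)

The Voronoi cell of site s contains exactly those query points closer to s than to any other site. Compute squared distances from q = (2, -1) to each site:
  (3 − 2)² + (-3 − -1)² = 5
  (-1 − 2)² + (0 − -1)² = 10
  (3 − 2)² + (5 − -1)² = 37
Minimum is attained by (3, -3), so q lies in its Voronoi cell.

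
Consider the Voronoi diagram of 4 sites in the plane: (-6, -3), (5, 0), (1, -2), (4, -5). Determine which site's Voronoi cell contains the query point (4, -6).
Nearest site = (4, -5)

The Voronoi cell of site s contains exactly those query points closer to s than to any other site. Compute squared distances from q = (4, -6) to each site:
  (4 − 4)² + (-5 − -6)² = 1
  (1 − 4)² + (-2 − -6)² = 25
  (5 − 4)² + (0 − -6)² = 37
  (-6 − 4)² + (-3 − -6)² = 109
Minimum is attained by (4, -5), so q lies in its Voronoi cell.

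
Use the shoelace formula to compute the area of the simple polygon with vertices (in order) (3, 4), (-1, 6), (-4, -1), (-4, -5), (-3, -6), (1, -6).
Area = 59

Shoelace formula: Area = (1/2) |Σ_i (x_i · y_{i+1} − x_{i+1} · y_i)| (indices mod n). Compute each cross term:
  (3)(6) − (-1)(4) = 22
  (-1)(-1) − (-4)(6) = 25
  (-4)(-5) − (-4)(-1) = 16
  (-4)(-6) − (-3)(-5) = 9
  (-3)(-6) − (1)(-6) = 24
  (1)(4) − (3)(-6) = 22
Sum = 118, so (signed) Area = 118/2 = 59, |Area| = 59.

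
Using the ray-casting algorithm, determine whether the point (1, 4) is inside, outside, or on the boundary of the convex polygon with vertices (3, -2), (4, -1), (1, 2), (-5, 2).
The point (1, 4) lies strictly outside the polygon

Cast a horizontal ray to the right from the query point and count how many polygon edges it crosses (each edge strictly once or zero times, handled with the usual half-open convention). 
Parity of crossings → even ⇒ outside.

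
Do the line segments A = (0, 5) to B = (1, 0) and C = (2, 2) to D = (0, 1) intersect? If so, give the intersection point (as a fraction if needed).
Yes; intersection at (8/11, 15/11) (t = 8/11 on AB, s = 7/11 on CD)

Parametrize AB as A + t(B − A) = (0 + 1 t, 5 + -5 t) and CD as C + s(D − C) = (2 + -2 s, 2 + -1 s). Solve the linear system for (t, s). Determinant = 11 ≠ 0, so a unique intersection of the containing lines exists. Solution: t = 8/11, s = 7/11 — both in [0, 1], so the segments cross. Intersection point: (8/11, 15/11).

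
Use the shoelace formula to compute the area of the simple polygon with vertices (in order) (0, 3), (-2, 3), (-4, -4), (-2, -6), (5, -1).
Area = 89/2

Shoelace formula: Area = (1/2) |Σ_i (x_i · y_{i+1} − x_{i+1} · y_i)| (indices mod n). Compute each cross term:
  (0)(3) − (-2)(3) = 6
  (-2)(-4) − (-4)(3) = 20
  (-4)(-6) − (-2)(-4) = 16
  (-2)(-1) − (5)(-6) = 32
  (5)(3) − (0)(-1) = 15
Sum = 89, so (signed) Area = 89/2 = 89/2, |Area| = 89/2.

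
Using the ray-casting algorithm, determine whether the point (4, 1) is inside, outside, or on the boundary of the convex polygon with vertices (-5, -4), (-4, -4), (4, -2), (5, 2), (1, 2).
The point (4, 1) lies strictly inside the polygon

Cast a horizontal ray to the right from the query point and count how many polygon edges it crosses (each edge strictly once or zero times, handled with the usual half-open convention). 
Parity of crossings → odd ⇒ inside.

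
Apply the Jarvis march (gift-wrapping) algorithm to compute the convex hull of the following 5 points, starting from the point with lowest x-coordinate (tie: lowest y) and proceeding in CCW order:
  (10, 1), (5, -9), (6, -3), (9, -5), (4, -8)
Hull (CCW) = [(4, -8), (5, -9), (9, -5), (10, 1), (6, -3)]

Jarvis march: at each step, from the current hull vertex p, select the next vertex q as the point such that every other point lies strictly to the left of (or on) the directed line p → q. (Equivalently: for every other point r, the cross product (q − p) × (r − p) ≥ 0.)
Starting point (lowest x, tie lowest y): (4, -8). Wrap until returning to start. Resulting hull: (4, -8), (5, -9), (9, -5), (10, 1), (6, -3).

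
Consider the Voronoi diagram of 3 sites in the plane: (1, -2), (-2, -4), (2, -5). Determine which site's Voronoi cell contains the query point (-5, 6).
Nearest site = (1, -2)

The Voronoi cell of site s contains exactly those query points closer to s than to any other site. Compute squared distances from q = (-5, 6) to each site:
  (1 − -5)² + (-2 − 6)² = 100
  (-2 − -5)² + (-4 − 6)² = 109
  (2 − -5)² + (-5 − 6)² = 170
Minimum is attained by (1, -2), so q lies in its Voronoi cell.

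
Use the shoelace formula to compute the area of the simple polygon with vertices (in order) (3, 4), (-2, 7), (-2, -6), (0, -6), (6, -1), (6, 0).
Area = 133/2

Shoelace formula: Area = (1/2) |Σ_i (x_i · y_{i+1} − x_{i+1} · y_i)| (indices mod n). Compute each cross term:
  (3)(7) − (-2)(4) = 29
  (-2)(-6) − (-2)(7) = 26
  (-2)(-6) − (0)(-6) = 12
  (0)(-1) − (6)(-6) = 36
  (6)(0) − (6)(-1) = 6
  (6)(4) − (3)(0) = 24
Sum = 133, so (signed) Area = 133/2 = 133/2, |Area| = 133/2.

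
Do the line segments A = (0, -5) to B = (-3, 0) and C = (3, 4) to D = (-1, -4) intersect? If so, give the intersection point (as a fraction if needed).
Yes; intersection at (-9/11, -40/11) (t = 3/11 on AB, s = 21/22 on CD)

Parametrize AB as A + t(B − A) = (0 + -3 t, -5 + 5 t) and CD as C + s(D − C) = (3 + -4 s, 4 + -8 s). Solve the linear system for (t, s). Determinant = -44 ≠ 0, so a unique intersection of the containing lines exists. Solution: t = 3/11, s = 21/22 — both in [0, 1], so the segments cross. Intersection point: (-9/11, -40/11).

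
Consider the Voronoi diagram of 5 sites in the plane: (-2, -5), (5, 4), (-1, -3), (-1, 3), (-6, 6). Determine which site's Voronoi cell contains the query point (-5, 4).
Nearest site = (-6, 6)

The Voronoi cell of site s contains exactly those query points closer to s than to any other site. Compute squared distances from q = (-5, 4) to each site:
  (-6 − -5)² + (6 − 4)² = 5
  (-1 − -5)² + (3 − 4)² = 17
  (-1 − -5)² + (-3 − 4)² = 65
  (-2 − -5)² + (-5 − 4)² = 90
  (5 − -5)² + (4 − 4)² = 100
Minimum is attained by (-6, 6), so q lies in its Voronoi cell.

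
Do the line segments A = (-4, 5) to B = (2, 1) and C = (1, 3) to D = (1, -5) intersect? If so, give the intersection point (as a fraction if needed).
Yes; intersection at (1, 5/3) (t = 5/6 on AB, s = 1/6 on CD)

Parametrize AB as A + t(B − A) = (-4 + 6 t, 5 + -4 t) and CD as C + s(D − C) = (1 + 0 s, 3 + -8 s). Solve the linear system for (t, s). Determinant = 48 ≠ 0, so a unique intersection of the containing lines exists. Solution: t = 5/6, s = 1/6 — both in [0, 1], so the segments cross. Intersection point: (1, 5/3).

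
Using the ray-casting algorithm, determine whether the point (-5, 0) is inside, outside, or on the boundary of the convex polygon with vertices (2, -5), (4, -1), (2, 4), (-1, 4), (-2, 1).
The point (-5, 0) lies strictly outside the polygon

Cast a horizontal ray to the right from the query point and count how many polygon edges it crosses (each edge strictly once or zero times, handled with the usual half-open convention). 
Parity of crossings → even ⇒ outside.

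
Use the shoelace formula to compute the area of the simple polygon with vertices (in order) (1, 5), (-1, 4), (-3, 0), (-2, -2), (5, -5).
Area = 77/2

Shoelace formula: Area = (1/2) |Σ_i (x_i · y_{i+1} − x_{i+1} · y_i)| (indices mod n). Compute each cross term:
  (1)(4) − (-1)(5) = 9
  (-1)(0) − (-3)(4) = 12
  (-3)(-2) − (-2)(0) = 6
  (-2)(-5) − (5)(-2) = 20
  (5)(5) − (1)(-5) = 30
Sum = 77, so (signed) Area = 77/2 = 77/2, |Area| = 77/2.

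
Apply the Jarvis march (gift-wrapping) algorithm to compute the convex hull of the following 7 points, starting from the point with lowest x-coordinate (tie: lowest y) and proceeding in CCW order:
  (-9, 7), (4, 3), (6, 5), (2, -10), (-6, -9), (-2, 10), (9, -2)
Hull (CCW) = [(-9, 7), (-6, -9), (2, -10), (9, -2), (6, 5), (-2, 10)]

Jarvis march: at each step, from the current hull vertex p, select the next vertex q as the point such that every other point lies strictly to the left of (or on) the directed line p → q. (Equivalently: for every other point r, the cross product (q − p) × (r − p) ≥ 0.)
Starting point (lowest x, tie lowest y): (-9, 7). Wrap until returning to start. Resulting hull: (-9, 7), (-6, -9), (2, -10), (9, -2), (6, 5), (-2, 10).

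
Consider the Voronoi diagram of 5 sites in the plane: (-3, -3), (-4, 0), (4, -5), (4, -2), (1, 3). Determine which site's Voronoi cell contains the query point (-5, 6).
Nearest site = (-4, 0)

The Voronoi cell of site s contains exactly those query points closer to s than to any other site. Compute squared distances from q = (-5, 6) to each site:
  (-4 − -5)² + (0 − 6)² = 37
  (1 − -5)² + (3 − 6)² = 45
  (-3 − -5)² + (-3 − 6)² = 85
  (4 − -5)² + (-2 − 6)² = 145
  (4 − -5)² + (-5 − 6)² = 202
Minimum is attained by (-4, 0), so q lies in its Voronoi cell.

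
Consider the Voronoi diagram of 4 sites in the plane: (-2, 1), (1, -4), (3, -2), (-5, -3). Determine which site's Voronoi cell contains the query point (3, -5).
Nearest site = (1, -4)

The Voronoi cell of site s contains exactly those query points closer to s than to any other site. Compute squared distances from q = (3, -5) to each site:
  (1 − 3)² + (-4 − -5)² = 5
  (3 − 3)² + (-2 − -5)² = 9
  (-2 − 3)² + (1 − -5)² = 61
  (-5 − 3)² + (-3 − -5)² = 68
Minimum is attained by (1, -4), so q lies in its Voronoi cell.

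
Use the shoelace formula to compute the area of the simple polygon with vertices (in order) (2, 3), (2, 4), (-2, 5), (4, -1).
Area = 8

Shoelace formula: Area = (1/2) |Σ_i (x_i · y_{i+1} − x_{i+1} · y_i)| (indices mod n). Compute each cross term:
  (2)(4) − (2)(3) = 2
  (2)(5) − (-2)(4) = 18
  (-2)(-1) − (4)(5) = -18
  (4)(3) − (2)(-1) = 14
Sum = 16, so (signed) Area = 16/2 = 8, |Area| = 8.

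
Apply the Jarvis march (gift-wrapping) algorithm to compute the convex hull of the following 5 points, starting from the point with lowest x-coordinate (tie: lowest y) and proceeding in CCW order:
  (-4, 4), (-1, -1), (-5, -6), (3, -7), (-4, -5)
Hull (CCW) = [(-5, -6), (3, -7), (-4, 4)]

Jarvis march: at each step, from the current hull vertex p, select the next vertex q as the point such that every other point lies strictly to the left of (or on) the directed line p → q. (Equivalently: for every other point r, the cross product (q − p) × (r − p) ≥ 0.)
Starting point (lowest x, tie lowest y): (-5, -6). Wrap until returning to start. Resulting hull: (-5, -6), (3, -7), (-4, 4).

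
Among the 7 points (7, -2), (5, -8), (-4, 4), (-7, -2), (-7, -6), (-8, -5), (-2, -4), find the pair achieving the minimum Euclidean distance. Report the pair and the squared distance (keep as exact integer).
Pair = ((-7, -6), (-8, -5)); squared distance = 2

Compute all C(7, 2) = 21 pairwise squared distances (x_i − x_j)² + (y_i − y_j)². The minimum is 2, attained by the pair ((-7, -6), (-8, -5)).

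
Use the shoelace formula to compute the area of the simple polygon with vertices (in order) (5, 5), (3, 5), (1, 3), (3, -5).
Area = 20

Shoelace formula: Area = (1/2) |Σ_i (x_i · y_{i+1} − x_{i+1} · y_i)| (indices mod n). Compute each cross term:
  (5)(5) − (3)(5) = 10
  (3)(3) − (1)(5) = 4
  (1)(-5) − (3)(3) = -14
  (3)(5) − (5)(-5) = 40
Sum = 40, so (signed) Area = 40/2 = 20, |Area| = 20.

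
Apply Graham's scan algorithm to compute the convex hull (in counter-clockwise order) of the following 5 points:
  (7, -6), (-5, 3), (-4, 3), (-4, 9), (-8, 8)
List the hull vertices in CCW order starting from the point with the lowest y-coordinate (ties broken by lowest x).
Hull (CCW) = [(7, -6), (-4, 9), (-8, 8), (-5, 3)]

Graham scan procedure:
  1. Find the pivot p₀ = point with lowest y (tie → lowest x): (7, -6).
  2. Sort the remaining points by polar angle around p₀.
  3. Walk through sorted points, maintaining a stack; pop the top while the last three entries make a non-left turn (cross product ≤ 0).
  4. Final stack is the convex hull in CCW order: (7, -6), (-4, 9), (-8, 8), (-5, 3).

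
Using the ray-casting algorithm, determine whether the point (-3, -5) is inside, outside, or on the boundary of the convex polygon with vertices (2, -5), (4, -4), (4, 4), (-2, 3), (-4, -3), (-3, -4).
The point (-3, -5) lies strictly outside the polygon

Cast a horizontal ray to the right from the query point and count how many polygon edges it crosses (each edge strictly once or zero times, handled with the usual half-open convention). 
Parity of crossings → even ⇒ outside.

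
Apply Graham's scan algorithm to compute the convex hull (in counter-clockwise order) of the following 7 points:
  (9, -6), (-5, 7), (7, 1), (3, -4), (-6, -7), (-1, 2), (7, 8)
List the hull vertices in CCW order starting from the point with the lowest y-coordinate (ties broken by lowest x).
Hull (CCW) = [(-6, -7), (9, -6), (7, 8), (-5, 7)]

Graham scan procedure:
  1. Find the pivot p₀ = point with lowest y (tie → lowest x): (-6, -7).
  2. Sort the remaining points by polar angle around p₀.
  3. Walk through sorted points, maintaining a stack; pop the top while the last three entries make a non-left turn (cross product ≤ 0).
  4. Final stack is the convex hull in CCW order: (-6, -7), (9, -6), (7, 8), (-5, 7).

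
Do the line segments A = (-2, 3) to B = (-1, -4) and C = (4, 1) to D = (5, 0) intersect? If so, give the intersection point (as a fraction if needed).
No (intersection of containing lines falls outside at least one segment)

Parametrize and solve: t = -2/3, s = -20/3. At least one of these is outside [0, 1], so the segments do not intersect.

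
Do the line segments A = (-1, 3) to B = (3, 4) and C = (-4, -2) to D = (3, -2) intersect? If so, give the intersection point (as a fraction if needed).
No (intersection of containing lines falls outside at least one segment)

Parametrize and solve: t = -5, s = -17/7. At least one of these is outside [0, 1], so the segments do not intersect.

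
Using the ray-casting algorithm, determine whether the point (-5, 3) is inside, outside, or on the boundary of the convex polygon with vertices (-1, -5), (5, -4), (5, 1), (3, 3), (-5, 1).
The point (-5, 3) lies strictly outside the polygon

Cast a horizontal ray to the right from the query point and count how many polygon edges it crosses (each edge strictly once or zero times, handled with the usual half-open convention). 
Parity of crossings → even ⇒ outside.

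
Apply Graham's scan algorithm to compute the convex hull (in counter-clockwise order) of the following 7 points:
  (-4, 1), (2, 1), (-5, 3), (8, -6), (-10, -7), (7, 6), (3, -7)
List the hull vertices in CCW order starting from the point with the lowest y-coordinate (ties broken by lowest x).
Hull (CCW) = [(-10, -7), (3, -7), (8, -6), (7, 6), (-5, 3)]

Graham scan procedure:
  1. Find the pivot p₀ = point with lowest y (tie → lowest x): (-10, -7).
  2. Sort the remaining points by polar angle around p₀.
  3. Walk through sorted points, maintaining a stack; pop the top while the last three entries make a non-left turn (cross product ≤ 0).
  4. Final stack is the convex hull in CCW order: (-10, -7), (3, -7), (8, -6), (7, 6), (-5, 3).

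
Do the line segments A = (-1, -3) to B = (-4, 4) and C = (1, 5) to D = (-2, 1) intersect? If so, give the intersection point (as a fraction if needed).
No (intersection of containing lines falls outside at least one segment)

Parametrize and solve: t = 16/33, s = 38/33. At least one of these is outside [0, 1], so the segments do not intersect.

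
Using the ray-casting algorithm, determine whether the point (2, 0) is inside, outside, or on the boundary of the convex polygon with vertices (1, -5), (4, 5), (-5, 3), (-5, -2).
The point (2, 0) lies strictly inside the polygon

Cast a horizontal ray to the right from the query point and count how many polygon edges it crosses (each edge strictly once or zero times, handled with the usual half-open convention). 
Parity of crossings → odd ⇒ inside.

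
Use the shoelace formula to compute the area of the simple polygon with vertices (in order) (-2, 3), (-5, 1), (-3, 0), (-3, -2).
Area = 9/2

Shoelace formula: Area = (1/2) |Σ_i (x_i · y_{i+1} − x_{i+1} · y_i)| (indices mod n). Compute each cross term:
  (-2)(1) − (-5)(3) = 13
  (-5)(0) − (-3)(1) = 3
  (-3)(-2) − (-3)(0) = 6
  (-3)(3) − (-2)(-2) = -13
Sum = 9, so (signed) Area = 9/2 = 9/2, |Area| = 9/2.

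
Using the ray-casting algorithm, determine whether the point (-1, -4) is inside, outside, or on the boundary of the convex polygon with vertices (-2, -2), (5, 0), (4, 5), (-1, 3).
The point (-1, -4) lies strictly outside the polygon

Cast a horizontal ray to the right from the query point and count how many polygon edges it crosses (each edge strictly once or zero times, handled with the usual half-open convention). 
Parity of crossings → even ⇒ outside.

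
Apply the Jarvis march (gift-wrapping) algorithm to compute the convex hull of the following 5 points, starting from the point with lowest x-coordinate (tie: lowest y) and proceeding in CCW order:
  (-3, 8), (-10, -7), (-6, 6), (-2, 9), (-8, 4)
Hull (CCW) = [(-10, -7), (-2, 9), (-6, 6), (-8, 4)]

Jarvis march: at each step, from the current hull vertex p, select the next vertex q as the point such that every other point lies strictly to the left of (or on) the directed line p → q. (Equivalently: for every other point r, the cross product (q − p) × (r − p) ≥ 0.)
Starting point (lowest x, tie lowest y): (-10, -7). Wrap until returning to start. Resulting hull: (-10, -7), (-2, 9), (-6, 6), (-8, 4).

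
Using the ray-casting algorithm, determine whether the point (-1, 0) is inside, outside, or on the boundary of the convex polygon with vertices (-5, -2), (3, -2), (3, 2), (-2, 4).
The point (-1, 0) lies strictly inside the polygon

Cast a horizontal ray to the right from the query point and count how many polygon edges it crosses (each edge strictly once or zero times, handled with the usual half-open convention). 
Parity of crossings → odd ⇒ inside.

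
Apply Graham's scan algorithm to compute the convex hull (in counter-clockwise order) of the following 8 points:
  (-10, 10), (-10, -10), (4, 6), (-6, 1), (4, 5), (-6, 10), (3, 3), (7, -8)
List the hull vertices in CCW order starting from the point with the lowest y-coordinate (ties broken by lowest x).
Hull (CCW) = [(-10, -10), (7, -8), (4, 6), (-6, 10), (-10, 10)]

Graham scan procedure:
  1. Find the pivot p₀ = point with lowest y (tie → lowest x): (-10, -10).
  2. Sort the remaining points by polar angle around p₀.
  3. Walk through sorted points, maintaining a stack; pop the top while the last three entries make a non-left turn (cross product ≤ 0).
  4. Final stack is the convex hull in CCW order: (-10, -10), (7, -8), (4, 6), (-6, 10), (-10, 10).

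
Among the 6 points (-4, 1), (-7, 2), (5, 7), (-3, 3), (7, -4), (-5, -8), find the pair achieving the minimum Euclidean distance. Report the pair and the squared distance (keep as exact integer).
Pair = ((-4, 1), (-3, 3)); squared distance = 5

Compute all C(6, 2) = 15 pairwise squared distances (x_i − x_j)² + (y_i − y_j)². The minimum is 5, attained by the pair ((-4, 1), (-3, 3)).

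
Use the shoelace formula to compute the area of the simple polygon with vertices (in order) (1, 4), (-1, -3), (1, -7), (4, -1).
Area = 55/2

Shoelace formula: Area = (1/2) |Σ_i (x_i · y_{i+1} − x_{i+1} · y_i)| (indices mod n). Compute each cross term:
  (1)(-3) − (-1)(4) = 1
  (-1)(-7) − (1)(-3) = 10
  (1)(-1) − (4)(-7) = 27
  (4)(4) − (1)(-1) = 17
Sum = 55, so (signed) Area = 55/2 = 55/2, |Area| = 55/2.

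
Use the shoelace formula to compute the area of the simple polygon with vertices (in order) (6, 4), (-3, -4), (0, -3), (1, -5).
Area = 17

Shoelace formula: Area = (1/2) |Σ_i (x_i · y_{i+1} − x_{i+1} · y_i)| (indices mod n). Compute each cross term:
  (6)(-4) − (-3)(4) = -12
  (-3)(-3) − (0)(-4) = 9
  (0)(-5) − (1)(-3) = 3
  (1)(4) − (6)(-5) = 34
Sum = 34, so (signed) Area = 34/2 = 17, |Area| = 17.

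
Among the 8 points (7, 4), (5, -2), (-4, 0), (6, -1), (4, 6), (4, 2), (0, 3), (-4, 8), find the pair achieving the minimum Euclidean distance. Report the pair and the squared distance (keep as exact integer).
Pair = ((5, -2), (6, -1)); squared distance = 2

Compute all C(8, 2) = 28 pairwise squared distances (x_i − x_j)² + (y_i − y_j)². The minimum is 2, attained by the pair ((5, -2), (6, -1)).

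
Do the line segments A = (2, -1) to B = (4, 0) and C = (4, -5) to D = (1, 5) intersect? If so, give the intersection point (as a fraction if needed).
Yes; intersection at (62/23, -15/23) (t = 8/23 on AB, s = 10/23 on CD)

Parametrize AB as A + t(B − A) = (2 + 2 t, -1 + 1 t) and CD as C + s(D − C) = (4 + -3 s, -5 + 10 s). Solve the linear system for (t, s). Determinant = -23 ≠ 0, so a unique intersection of the containing lines exists. Solution: t = 8/23, s = 10/23 — both in [0, 1], so the segments cross. Intersection point: (62/23, -15/23).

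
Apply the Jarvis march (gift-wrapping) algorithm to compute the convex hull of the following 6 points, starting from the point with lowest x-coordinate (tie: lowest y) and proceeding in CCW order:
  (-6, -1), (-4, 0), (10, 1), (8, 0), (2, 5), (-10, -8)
Hull (CCW) = [(-10, -8), (8, 0), (10, 1), (2, 5), (-6, -1)]

Jarvis march: at each step, from the current hull vertex p, select the next vertex q as the point such that every other point lies strictly to the left of (or on) the directed line p → q. (Equivalently: for every other point r, the cross product (q − p) × (r − p) ≥ 0.)
Starting point (lowest x, tie lowest y): (-10, -8). Wrap until returning to start. Resulting hull: (-10, -8), (8, 0), (10, 1), (2, 5), (-6, -1).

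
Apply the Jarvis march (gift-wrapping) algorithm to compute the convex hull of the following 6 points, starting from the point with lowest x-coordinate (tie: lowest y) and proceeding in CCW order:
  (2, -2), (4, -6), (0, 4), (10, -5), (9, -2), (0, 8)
Hull (CCW) = [(0, 4), (2, -2), (4, -6), (10, -5), (9, -2), (0, 8)]

Jarvis march: at each step, from the current hull vertex p, select the next vertex q as the point such that every other point lies strictly to the left of (or on) the directed line p → q. (Equivalently: for every other point r, the cross product (q − p) × (r − p) ≥ 0.)
Starting point (lowest x, tie lowest y): (0, 4). Wrap until returning to start. Resulting hull: (0, 4), (2, -2), (4, -6), (10, -5), (9, -2), (0, 8).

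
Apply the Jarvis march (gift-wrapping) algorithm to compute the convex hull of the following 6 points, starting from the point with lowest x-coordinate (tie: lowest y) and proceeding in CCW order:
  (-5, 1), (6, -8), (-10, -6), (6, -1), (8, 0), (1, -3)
Hull (CCW) = [(-10, -6), (6, -8), (8, 0), (-5, 1)]

Jarvis march: at each step, from the current hull vertex p, select the next vertex q as the point such that every other point lies strictly to the left of (or on) the directed line p → q. (Equivalently: for every other point r, the cross product (q − p) × (r − p) ≥ 0.)
Starting point (lowest x, tie lowest y): (-10, -6). Wrap until returning to start. Resulting hull: (-10, -6), (6, -8), (8, 0), (-5, 1).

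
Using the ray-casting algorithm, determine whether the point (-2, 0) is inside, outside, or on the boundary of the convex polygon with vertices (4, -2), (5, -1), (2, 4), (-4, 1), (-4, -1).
The point (-2, 0) lies strictly inside the polygon

Cast a horizontal ray to the right from the query point and count how many polygon edges it crosses (each edge strictly once or zero times, handled with the usual half-open convention). 
Parity of crossings → odd ⇒ inside.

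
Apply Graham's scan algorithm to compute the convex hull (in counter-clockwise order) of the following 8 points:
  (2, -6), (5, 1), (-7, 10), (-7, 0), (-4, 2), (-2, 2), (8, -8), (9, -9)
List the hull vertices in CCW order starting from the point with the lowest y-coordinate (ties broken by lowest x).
Hull (CCW) = [(9, -9), (5, 1), (-7, 10), (-7, 0), (2, -6)]

Graham scan procedure:
  1. Find the pivot p₀ = point with lowest y (tie → lowest x): (9, -9).
  2. Sort the remaining points by polar angle around p₀.
  3. Walk through sorted points, maintaining a stack; pop the top while the last three entries make a non-left turn (cross product ≤ 0).
  4. Final stack is the convex hull in CCW order: (9, -9), (5, 1), (-7, 10), (-7, 0), (2, -6).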